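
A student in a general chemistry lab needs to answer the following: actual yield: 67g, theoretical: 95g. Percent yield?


% yield = actual/theoretical × 100
= 67/95 × 100
= 70.53%

70.53%


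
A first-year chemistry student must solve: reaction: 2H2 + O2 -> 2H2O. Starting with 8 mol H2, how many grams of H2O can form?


Mole ratio H2O:H2 = 2:2
n(H2O) = 8 × 2/2 = 8.000 mol
mass = 8.000 × 18.02 = 144.16 g

144.16 g


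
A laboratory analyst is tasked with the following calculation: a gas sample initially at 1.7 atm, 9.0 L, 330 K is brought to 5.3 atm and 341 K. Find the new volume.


P1V1/T1 = P2V2/T2
V2 = P1V1T2/(T1P2)
= 1.7×9.0×341/(330×5.3)
= 2.983 L

2.983 L


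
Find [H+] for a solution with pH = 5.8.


[H+] = 10^(-pH) = 10^(-5.8)
= 1.58×10^-6 M

1.58×10^-6 M


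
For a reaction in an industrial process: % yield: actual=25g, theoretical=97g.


% yield = actual/theoretical × 100
= 25/97 × 100
= 25.77%

25.77%


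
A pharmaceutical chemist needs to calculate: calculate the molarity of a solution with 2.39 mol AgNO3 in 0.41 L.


M = n/V = 2.39/0.41 = 5.829 mol/L

5.829 M


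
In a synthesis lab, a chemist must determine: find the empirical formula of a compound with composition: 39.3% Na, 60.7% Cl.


Assume 100 g sample. Moles of each element:
  Na: 39.3/22.99 = 1.709 mol
  Cl: 60.7/35.45 = 1.712 mol
Divide by smallest (1.709):
  Na: 1.709/1.709 = 1.0
  Cl: 1.712/1.709 = 1.0
Empirical formula: NaCl

NaCl


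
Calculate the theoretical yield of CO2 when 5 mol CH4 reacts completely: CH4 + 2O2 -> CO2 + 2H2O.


Mole ratio CO2:CH4 = 1:1
n(CO2) = 5 × 1/1 = 5.000 mol
mass = 5.000 × 44.01 = 220.05 g

220.05 g


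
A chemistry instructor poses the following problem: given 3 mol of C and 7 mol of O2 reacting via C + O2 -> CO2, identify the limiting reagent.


Mole ratio available / coefficient:
  C: 3/1 = 3.000
  O2: 7/1 = 7.000
Smaller ratio is limiting.

C


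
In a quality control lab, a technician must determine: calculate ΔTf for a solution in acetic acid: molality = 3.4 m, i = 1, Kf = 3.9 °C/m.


ΔTf = Kf × m × i
= 3.9 × 3.4 × 1
= 13.26 °C

13.26 °C


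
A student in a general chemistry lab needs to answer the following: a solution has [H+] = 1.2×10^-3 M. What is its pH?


pH = -log10([H+]) = -log10(1.2×10^-3)
= 3 - log10(1.2)
= 3 - 0.08
= 2.92

2.92


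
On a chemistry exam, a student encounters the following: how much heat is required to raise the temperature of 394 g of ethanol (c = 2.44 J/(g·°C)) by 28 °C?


q = mcΔT = 394 × 2.44 × 28
= 26918.08 J

26918.08 J


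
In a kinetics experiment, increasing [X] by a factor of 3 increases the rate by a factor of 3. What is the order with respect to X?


rate ∝ [X]^n
3^n = 3 → n = 1
Order in X: 1

1


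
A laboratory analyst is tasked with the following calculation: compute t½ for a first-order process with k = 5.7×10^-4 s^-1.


t½ = ln2/k = 0.693147/(5.7×10^-4 s^-1)
= 1216 s

1216 s


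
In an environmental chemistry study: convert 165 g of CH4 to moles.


M(CH4) = 16.04 g/mol
n = mass/M = 165/16.04 = 10.2868 mol

10.2868 mol


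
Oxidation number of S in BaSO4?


(+2) + x + 4(-2) = 0, so x = +6
Oxidation number: +6

+6


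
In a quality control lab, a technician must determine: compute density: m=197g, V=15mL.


ρ = mass/volume
= 197/15
= 13.133 g/mL

13.133 g/mL


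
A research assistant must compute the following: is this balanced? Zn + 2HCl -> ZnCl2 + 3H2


Equation: Zn + 2HCl -> ZnCl2 + 3H2
Check atoms: Cl: 2=2, H: 2≠6, Zn: 1=1
Not balanced

No, not balanced


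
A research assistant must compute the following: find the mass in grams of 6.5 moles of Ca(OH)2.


M(Ca(OH)2) = 74.1 g/mol
mass = n × M = 6.5 × 74.1 = 481.65 g

481.65 g


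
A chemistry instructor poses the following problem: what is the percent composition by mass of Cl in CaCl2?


M(CaCl2) = 1×40.08 + 2×35.45 = 110.98 g/mol
Mass of Cl = 2 × 35.45 = 70.90 g/mol
% Cl = 70.90/110.98 × 100 = 63.89%

63.89%


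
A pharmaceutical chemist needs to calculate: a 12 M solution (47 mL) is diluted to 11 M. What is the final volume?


C1V1 = C2V2
12 × 47 = 11 × V2
V2 = 564/11 = 51.27 mL

51.27 mL


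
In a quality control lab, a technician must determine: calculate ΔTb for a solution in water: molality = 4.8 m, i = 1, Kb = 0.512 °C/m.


ΔTb = Kb × m × i
= 0.512 × 4.8 × 1
= 2.4576 °C

2.4576 °C


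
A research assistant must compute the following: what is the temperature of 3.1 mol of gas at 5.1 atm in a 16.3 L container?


PV = nRT  (R = 0.08206 L·atm/(mol·K))
T = PV/(nR) = 5.1×16.3/(3.1×0.08206)
= 83.13/0.254386
= 326.79 K

326.79 K


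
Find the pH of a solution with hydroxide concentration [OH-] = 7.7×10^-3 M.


pOH = -log10([OH-]) = -log10(7.7×10^-3)
= 3 - log10(7.7) = 2.11
pH = 14 - pOH = 14 - 2.11 = 11.89

11.89


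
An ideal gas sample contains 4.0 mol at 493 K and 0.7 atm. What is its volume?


PV = nRT  (R = 0.08206 L·atm/(mol·K))
V = nRT/P = 4.0×0.08206×493/0.7
= 231.175 L

231.175 L


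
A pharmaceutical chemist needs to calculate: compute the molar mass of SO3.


M(SO3) = 1×32.07 + 3×16.0
= 32.07 + 48.0
= 80.07 g/mol

80.07 g/mol


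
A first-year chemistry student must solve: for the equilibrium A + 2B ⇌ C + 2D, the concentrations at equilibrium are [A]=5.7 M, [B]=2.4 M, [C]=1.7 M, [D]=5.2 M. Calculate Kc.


Kc = [C][D]^2/([A][B]^2)
= (1.7^1 × 5.2^2)/(5.7^1 × 2.4^2)
= 45.968/32.832
= 1.400

1.400


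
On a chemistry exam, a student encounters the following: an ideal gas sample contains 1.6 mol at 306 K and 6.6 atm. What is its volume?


PV = nRT  (R = 0.08206 L·atm/(mol·K))
V = nRT/P = 1.6×0.08206×306/6.6
= 6.087 L

6.087 L


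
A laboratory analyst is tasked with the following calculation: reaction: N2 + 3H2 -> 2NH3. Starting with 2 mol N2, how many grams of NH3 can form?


Mole ratio NH3:N2 = 2:1
n(NH3) = 2 × 2/1 = 4.000 mol
mass = 4.000 × 17.03 = 68.12 g

68.12 g


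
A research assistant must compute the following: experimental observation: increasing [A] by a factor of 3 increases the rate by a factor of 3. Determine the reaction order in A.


rate ∝ [A]^n
3^n = 3 → n = 1
Order in A: 1

1


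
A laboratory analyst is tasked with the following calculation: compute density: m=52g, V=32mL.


ρ = mass/volume
= 52/32
= 1.625 g/mL

1.625 g/mL


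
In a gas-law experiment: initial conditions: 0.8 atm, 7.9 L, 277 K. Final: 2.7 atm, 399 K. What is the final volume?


P1V1/T1 = P2V2/T2
V2 = P1V1T2/(T1P2)
= 0.8×7.9×399/(277×2.7)
= 3.372 L

3.372 L


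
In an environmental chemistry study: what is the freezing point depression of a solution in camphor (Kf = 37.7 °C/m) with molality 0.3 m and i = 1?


ΔTf = Kf × m × i
= 37.7 × 0.3 × 1
= 11.31 °C

11.31 °C


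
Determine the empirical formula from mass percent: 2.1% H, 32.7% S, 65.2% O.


Assume 100 g sample. Moles of each element:
  H: 2.1/1.008 = 2.083 mol
  S: 32.7/32.07 = 1.02 mol
  O: 65.2/16.0 = 4.075 mol
Divide by smallest (1.02):
  H: 2.083/1.02 = 2.04
  S: 1.02/1.02 = 1.0
  O: 4.075/1.02 = 4.0
Empirical formula: H2SO4

H2SO4


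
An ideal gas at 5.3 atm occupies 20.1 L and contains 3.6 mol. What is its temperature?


PV = nRT  (R = 0.08206 L·atm/(mol·K))
T = PV/(nR) = 5.3×20.1/(3.6×0.08206)
= 106.53/0.295416
= 360.61 K

360.61 K


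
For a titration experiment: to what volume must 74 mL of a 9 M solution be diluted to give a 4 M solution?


C1V1 = C2V2
9 × 74 = 4 × V2
V2 = 666/4 = 166.5 mL

166.5 mL


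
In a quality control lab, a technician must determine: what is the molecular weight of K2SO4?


M(K2SO4) = 2×39.1 + 1×32.07 + 4×16.0
= 78.2 + 32.07 + 64.0
= 174.27 g/mol

174.27 g/mol


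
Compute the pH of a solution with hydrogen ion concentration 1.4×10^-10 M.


pH = -log10([H+]) = -log10(1.4×10^-10)
= 10 - log10(1.4)
= 10 - 0.15
= 9.85

9.85


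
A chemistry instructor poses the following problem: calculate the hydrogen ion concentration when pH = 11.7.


[H+] = 10^(-pH) = 10^(-11.7)
= 2.0×10^-12 M

2.0×10^-12 M


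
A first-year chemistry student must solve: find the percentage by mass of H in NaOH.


M(NaOH) = 1×22.99 + 1×16.0 + 1×1.008 = 39.998 g/mol
Mass of H = 1 × 1.008 = 1.008 g/mol
% H = 1.008/39.998 × 100 = 2.52%

2.52%


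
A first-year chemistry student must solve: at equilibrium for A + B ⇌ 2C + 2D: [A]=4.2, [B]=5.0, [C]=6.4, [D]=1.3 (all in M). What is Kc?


Kc = [C]^2[D]^2/([A][B])
= (6.4^2 × 1.3^2)/(4.2^1 × 5.0^1)
= 69.2224/21
= 3.296

3.296


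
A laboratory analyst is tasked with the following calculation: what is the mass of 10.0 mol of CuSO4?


M(CuSO4) = 159.62 g/mol
mass = n × M = 10.0 × 159.62 = 1596.20 g

1596.20 g


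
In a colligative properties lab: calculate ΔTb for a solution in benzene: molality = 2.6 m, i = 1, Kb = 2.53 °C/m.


ΔTb = Kb × m × i
= 2.53 × 2.6 × 1
= 6.578 °C

6.578 °C


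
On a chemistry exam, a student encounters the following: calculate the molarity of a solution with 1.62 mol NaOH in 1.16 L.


M = n/V = 1.62/1.16 = 1.397 mol/L

1.397 M


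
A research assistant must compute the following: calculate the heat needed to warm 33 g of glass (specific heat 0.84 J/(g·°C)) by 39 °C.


q = mcΔT = 33 × 0.84 × 39
= 1081.08 J

1081.08 J


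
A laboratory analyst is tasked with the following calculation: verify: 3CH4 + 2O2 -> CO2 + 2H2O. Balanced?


Equation: 3CH4 + 2O2 -> CO2 + 2H2O
Check atoms: C: 3≠1, H: 12≠4, O: 4=4
Not balanced

No, not balanced


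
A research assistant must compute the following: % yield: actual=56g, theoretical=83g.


% yield = actual/theoretical × 100
= 56/83 × 100
= 67.47%

67.47%


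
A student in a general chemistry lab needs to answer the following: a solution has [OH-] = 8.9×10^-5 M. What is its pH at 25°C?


pOH = -log10([OH-]) = -log10(8.9×10^-5)
= 5 - log10(8.9) = 4.05
pH = 14 - pOH = 14 - 4.05 = 9.95

9.95


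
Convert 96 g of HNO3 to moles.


M(HNO3) = 63.02 g/mol
n = mass/M = 96/63.02 = 1.5233 mol

1.5233 mol


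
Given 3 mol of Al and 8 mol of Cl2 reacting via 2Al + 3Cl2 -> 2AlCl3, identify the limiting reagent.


Mole ratio available / coefficient:
  Al: 3/2 = 1.500
  Cl2: 8/3 = 2.667
Smaller ratio is limiting.

Al


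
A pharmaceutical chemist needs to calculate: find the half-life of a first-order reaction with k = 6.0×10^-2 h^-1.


t½ = ln2/k = 0.693147/(6.0×10^-2 h^-1)
= 11.55 h

11.55 h


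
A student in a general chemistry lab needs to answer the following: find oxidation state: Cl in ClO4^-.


x + 4(-2) = -1, so x = +7
Oxidation number: +7

+7


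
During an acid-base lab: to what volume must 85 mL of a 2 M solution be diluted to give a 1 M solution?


C1V1 = C2V2
2 × 85 = 1 × V2
V2 = 170/1 = 170.0 mL

170.0 mL


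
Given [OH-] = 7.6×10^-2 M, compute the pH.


pOH = -log10([OH-]) = -log10(7.6×10^-2)
= 2 - log10(7.6) = 1.12
pH = 14 - pOH = 14 - 1.12 = 12.88

12.88


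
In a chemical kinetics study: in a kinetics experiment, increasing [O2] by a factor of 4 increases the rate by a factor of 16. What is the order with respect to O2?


rate ∝ [O2]^n
4^n = 16 → n = 2
Order in O2: 2

2


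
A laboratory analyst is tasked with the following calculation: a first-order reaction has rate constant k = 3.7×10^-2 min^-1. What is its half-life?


t½ = ln2/k = 0.693147/(3.7×10^-2 min^-1)
= 18.73 min

18.73 min


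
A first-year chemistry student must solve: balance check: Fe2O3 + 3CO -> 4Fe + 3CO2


Equation: Fe2O3 + 3CO -> 4Fe + 3CO2
Check atoms: C: 3=3, Fe: 2≠4, O: 6=6
Not balanced

No, not balanced


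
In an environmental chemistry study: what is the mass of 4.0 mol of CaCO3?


M(CaCO3) = 100.09 g/mol
mass = n × M = 4.0 × 100.09 = 400.36 g

400.36 g


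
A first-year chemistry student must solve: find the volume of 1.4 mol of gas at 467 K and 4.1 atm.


PV = nRT  (R = 0.08206 L·atm/(mol·K))
V = nRT/P = 1.4×0.08206×467/4.1
= 13.086 L

13.086 L


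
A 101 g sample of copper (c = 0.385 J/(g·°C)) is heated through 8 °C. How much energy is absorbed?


q = mcΔT = 101 × 0.385 × 8
= 311.08 J

311.08 J


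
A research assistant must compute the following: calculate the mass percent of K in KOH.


M(KOH) = 1×39.1 + 1×16.0 + 1×1.008 = 56.108 g/mol
Mass of K = 1 × 39.1 = 39.10 g/mol
% K = 39.10/56.108 × 100 = 69.69%

69.69%


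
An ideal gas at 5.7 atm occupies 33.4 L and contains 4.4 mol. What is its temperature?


PV = nRT  (R = 0.08206 L·atm/(mol·K))
T = PV/(nR) = 5.7×33.4/(4.4×0.08206)
= 190.38/0.361064
= 527.27 K

527.27 K


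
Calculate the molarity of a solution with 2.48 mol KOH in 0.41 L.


M = n/V = 2.48/0.41 = 6.049 mol/L

6.049 M


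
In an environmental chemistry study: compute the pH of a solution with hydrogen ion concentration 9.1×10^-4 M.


pH = -log10([H+]) = -log10(9.1×10^-4)
= 4 - log10(9.1)
= 4 - 0.96
= 3.04

3.04


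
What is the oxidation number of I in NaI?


halide: -1
Oxidation number: -1

-1


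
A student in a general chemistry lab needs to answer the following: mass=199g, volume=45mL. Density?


ρ = mass/volume
= 199/45
= 4.422 g/mL

4.422 g/mL


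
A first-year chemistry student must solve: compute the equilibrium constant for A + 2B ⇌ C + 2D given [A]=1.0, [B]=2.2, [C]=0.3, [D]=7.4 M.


Kc = [C][D]^2/([A][B]^2)
= (0.3^1 × 7.4^2)/(1.0^1 × 2.2^2)
= 16.428/4.84
= 3.394

3.394


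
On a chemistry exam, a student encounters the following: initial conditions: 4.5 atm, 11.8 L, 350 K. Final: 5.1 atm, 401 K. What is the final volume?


P1V1/T1 = P2V2/T2
V2 = P1V1T2/(T1P2)
= 4.5×11.8×401/(350×5.1)
= 11.929 L

11.929 L


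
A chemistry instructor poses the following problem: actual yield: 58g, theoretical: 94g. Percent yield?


% yield = actual/theoretical × 100
= 58/94 × 100
= 61.7%

61.7%


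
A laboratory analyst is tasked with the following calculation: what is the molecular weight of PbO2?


M(PbO2) = 1×207.2 + 2×16.0
= 207.2 + 32.0
= 239.2 g/mol

239.2 g/mol


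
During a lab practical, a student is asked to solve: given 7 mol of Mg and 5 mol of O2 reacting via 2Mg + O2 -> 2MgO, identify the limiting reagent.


Mole ratio available / coefficient:
  Mg: 7/2 = 3.500
  O2: 5/1 = 5.000
Smaller ratio is limiting.

Mg


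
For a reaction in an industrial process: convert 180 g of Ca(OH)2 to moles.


M(Ca(OH)2) = 74.1 g/mol
n = mass/M = 180/74.1 = 2.4291 mol

2.4291 mol


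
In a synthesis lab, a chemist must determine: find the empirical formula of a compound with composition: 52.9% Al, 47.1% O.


Assume 100 g sample. Moles of each element:
  Al: 52.9/26.98 = 1.961 mol
  O: 47.1/16.0 = 2.944 mol
Divide by smallest (1.961):
  Al: 1.961/1.961 = 1.0
  O: 2.944/1.961 = 1.5
Multiply all ratios by 2 to obtain whole numbers.
Empirical formula: Al2O3

Al2O3


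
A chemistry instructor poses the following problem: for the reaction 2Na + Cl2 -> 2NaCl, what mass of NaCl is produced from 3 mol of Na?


Mole ratio NaCl:Na = 2:2
n(NaCl) = 3 × 2/2 = 3.000 mol
mass = 3.000 × 58.44 = 175.32 g

175.32 g


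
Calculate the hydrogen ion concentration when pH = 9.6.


[H+] = 10^(-pH) = 10^(-9.6)
= 2.51×10^-10 M

2.51×10^-10 M


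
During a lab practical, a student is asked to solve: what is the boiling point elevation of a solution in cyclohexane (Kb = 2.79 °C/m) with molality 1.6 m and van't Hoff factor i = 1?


ΔTb = Kb × m × i
= 2.79 × 1.6 × 1
= 4.464 °C

4.464 °C


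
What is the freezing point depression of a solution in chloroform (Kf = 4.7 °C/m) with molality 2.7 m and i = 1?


ΔTf = Kf × m × i
= 4.7 × 2.7 × 1
= 12.69 °C

12.69 °C


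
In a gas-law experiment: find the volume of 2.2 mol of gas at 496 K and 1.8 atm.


PV = nRT  (R = 0.08206 L·atm/(mol·K))
V = nRT/P = 2.2×0.08206×496/1.8
= 49.747 L

49.747 L


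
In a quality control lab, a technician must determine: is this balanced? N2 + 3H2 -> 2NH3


Equation: N2 + 3H2 -> 2NH3
Check atoms: H: 6=6, N: 2=2
Balanced

Yes, balanced


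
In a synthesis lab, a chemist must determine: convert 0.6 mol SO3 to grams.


M(SO3) = 80.07 g/mol
mass = n × M = 0.6 × 80.07 = 48.04 g

48.04 g


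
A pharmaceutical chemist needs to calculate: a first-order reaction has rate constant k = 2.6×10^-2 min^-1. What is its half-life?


t½ = ln2/k = 0.693147/(2.6×10^-2 min^-1)
= 26.66 min

26.66 min


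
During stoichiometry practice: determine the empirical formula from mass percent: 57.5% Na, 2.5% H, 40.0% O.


Assume 100 g sample. Moles of each element:
  Na: 57.5/22.99 = 2.501 mol
  H: 2.5/1.008 = 2.48 mol
  O: 40.0/16.0 = 2.5 mol
Divide by smallest (2.48):
  Na: 2.501/2.48 = 1.01
  H: 2.48/2.48 = 1.0
  O: 2.5/2.48 = 1.01
Empirical formula: NaOH

NaOH


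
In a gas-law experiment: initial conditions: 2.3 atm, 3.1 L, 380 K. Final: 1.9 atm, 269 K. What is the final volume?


P1V1/T1 = P2V2/T2
V2 = P1V1T2/(T1P2)
= 2.3×3.1×269/(380×1.9)
= 2.656 L

2.656 L


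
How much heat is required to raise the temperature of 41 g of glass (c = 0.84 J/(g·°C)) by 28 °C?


q = mcΔT = 41 × 0.84 × 28
= 964.32 J

964.32 J


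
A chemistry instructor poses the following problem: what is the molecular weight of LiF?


M(LiF) = 1×6.94 + 1×19.0
= 6.94 + 19.0
= 25.94 g/mol

25.94 g/mol


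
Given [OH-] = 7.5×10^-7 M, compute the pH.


pOH = -log10([OH-]) = -log10(7.5×10^-7)
= 7 - log10(7.5) = 6.12
pH = 14 - pOH = 14 - 6.12 = 7.88

7.88


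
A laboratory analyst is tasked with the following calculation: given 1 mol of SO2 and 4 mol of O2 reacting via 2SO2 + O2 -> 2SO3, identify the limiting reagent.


Mole ratio available / coefficient:
  SO2: 1/2 = 0.500
  O2: 4/1 = 4.000
Smaller ratio is limiting.

SO2


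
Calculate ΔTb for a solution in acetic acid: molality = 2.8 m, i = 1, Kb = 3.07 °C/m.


ΔTb = Kb × m × i
= 3.07 × 2.8 × 1
= 8.596 °C

8.596 °C


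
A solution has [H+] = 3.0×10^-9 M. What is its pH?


pH = -log10([H+]) = -log10(3.0×10^-9)
= 9 - log10(3.0)
= 9 - 0.48
= 8.52

8.52


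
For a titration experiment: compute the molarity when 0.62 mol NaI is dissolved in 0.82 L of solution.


M = n/V = 0.62/0.82 = 0.756 mol/L

0.756 M


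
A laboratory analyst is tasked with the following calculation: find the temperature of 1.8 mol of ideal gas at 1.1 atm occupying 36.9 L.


PV = nRT  (R = 0.08206 L·atm/(mol·K))
T = PV/(nR) = 1.1×36.9/(1.8×0.08206)
= 40.59/0.147708
= 274.80 K

274.80 K


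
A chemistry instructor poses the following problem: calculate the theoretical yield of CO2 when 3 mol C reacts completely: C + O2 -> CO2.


Mole ratio CO2:C = 1:1
n(CO2) = 3 × 1/1 = 3.000 mol
mass = 3.000 × 44.01 = 132.03 g

132.03 g


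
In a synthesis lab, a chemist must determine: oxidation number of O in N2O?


O is usually -2
Oxidation number: -2

-2


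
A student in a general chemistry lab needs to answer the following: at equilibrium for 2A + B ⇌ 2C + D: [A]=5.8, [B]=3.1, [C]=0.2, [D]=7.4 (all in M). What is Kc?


Kc = [C]^2[D]/([A]^2[B])
= (0.2^2 × 7.4^1)/(5.8^2 × 3.1^1)
= 0.296/104.284
= 0.002838

0.002838


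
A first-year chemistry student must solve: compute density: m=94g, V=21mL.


ρ = mass/volume
= 94/21
= 4.476 g/mL

4.476 g/mL


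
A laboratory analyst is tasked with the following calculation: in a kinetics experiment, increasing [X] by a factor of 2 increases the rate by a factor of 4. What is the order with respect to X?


rate ∝ [X]^n
2^n = 4 → n = 2
Order in X: 2

2


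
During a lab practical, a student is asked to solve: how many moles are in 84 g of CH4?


M(CH4) = 16.04 g/mol
n = mass/M = 84/16.04 = 5.2369 mol

5.2369 mol


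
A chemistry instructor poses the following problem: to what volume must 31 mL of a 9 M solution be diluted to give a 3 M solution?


C1V1 = C2V2
9 × 31 = 3 × V2
V2 = 279/3 = 93.0 mL

93.0 mL


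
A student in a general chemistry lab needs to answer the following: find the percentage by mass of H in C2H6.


M(C2H6) = 2×12.01 + 6×1.008 = 30.068 g/mol
Mass of H = 6 × 1.008 = 6.048 g/mol
% H = 6.048/30.068 × 100 = 20.11%

20.11%


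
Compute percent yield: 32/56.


% yield = actual/theoretical × 100
= 32/56 × 100
= 57.14%

57.14%


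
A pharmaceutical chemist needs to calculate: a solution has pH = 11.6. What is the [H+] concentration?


[H+] = 10^(-pH) = 10^(-11.6)
= 2.51×10^-12 M

2.51×10^-12 M


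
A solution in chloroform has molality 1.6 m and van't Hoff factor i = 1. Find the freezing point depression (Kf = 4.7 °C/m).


ΔTf = Kf × m × i
= 4.7 × 1.6 × 1
= 7.52 °C

7.52 °C


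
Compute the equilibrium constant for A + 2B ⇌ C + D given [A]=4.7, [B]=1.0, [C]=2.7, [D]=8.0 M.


Kc = [C][D]/([A][B]^2)
= (2.7^1 × 8.0^1)/(4.7^1 × 1.0^2)
= 21.6/4.7
= 4.596

4.596


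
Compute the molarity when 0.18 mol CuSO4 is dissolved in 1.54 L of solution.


M = n/V = 0.18/1.54 = 0.117 mol/L

0.117 M


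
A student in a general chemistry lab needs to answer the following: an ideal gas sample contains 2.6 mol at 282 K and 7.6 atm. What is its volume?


PV = nRT  (R = 0.08206 L·atm/(mol·K))
V = nRT/P = 2.6×0.08206×282/7.6
= 7.917 L

7.917 L


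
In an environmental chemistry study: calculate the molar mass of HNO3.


M(HNO3) = 1×1.008 + 1×14.01 + 3×16.0
= 1.01 + 14.01 + 48.0
= 63.02 g/mol

63.02 g/mol


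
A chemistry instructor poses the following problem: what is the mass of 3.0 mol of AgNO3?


M(AgNO3) = 169.88 g/mol
mass = n × M = 3.0 × 169.88 = 509.64 g

509.64 g


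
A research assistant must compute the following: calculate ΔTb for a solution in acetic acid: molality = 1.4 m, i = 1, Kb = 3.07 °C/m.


ΔTb = Kb × m × i
= 3.07 × 1.4 × 1
= 4.298 °C

4.298 °C


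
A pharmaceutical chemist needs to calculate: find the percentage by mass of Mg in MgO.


M(MgO) = 1×24.31 + 1×16.0 = 40.31 g/mol
Mass of Mg = 1 × 24.31 = 24.31 g/mol
% Mg = 24.31/40.31 × 100 = 60.31%

60.31%


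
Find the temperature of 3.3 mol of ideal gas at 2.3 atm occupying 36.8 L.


PV = nRT  (R = 0.08206 L·atm/(mol·K))
T = PV/(nR) = 2.3×36.8/(3.3×0.08206)
= 84.64/0.270798
= 312.56 K

312.56 K


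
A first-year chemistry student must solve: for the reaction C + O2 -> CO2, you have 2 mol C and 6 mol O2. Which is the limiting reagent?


Mole ratio available / coefficient:
  C: 2/1 = 2.000
  O2: 6/1 = 6.000
Smaller ratio is limiting.

C


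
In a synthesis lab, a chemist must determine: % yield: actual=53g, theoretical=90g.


% yield = actual/theoretical × 100
= 53/90 × 100
= 58.89%

58.89%


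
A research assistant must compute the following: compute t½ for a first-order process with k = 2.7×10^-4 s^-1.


t½ = ln2/k = 0.693147/(2.7×10^-4 s^-1)
= 2567 s

2567 s


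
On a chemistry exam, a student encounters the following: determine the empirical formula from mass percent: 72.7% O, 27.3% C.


Assume 100 g sample. Moles of each element:
  O: 72.7/16.0 = 4.544 mol
  C: 27.3/12.01 = 2.273 mol
Divide by smallest (2.273):
  O: 4.544/2.273 = 2.0
  C: 2.273/2.273 = 1.0
Empirical formula: CO2

CO2


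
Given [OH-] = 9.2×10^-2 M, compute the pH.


pOH = -log10([OH-]) = -log10(9.2×10^-2)
= 2 - log10(9.2) = 1.04
pH = 14 - pOH = 14 - 1.04 = 12.96

12.96


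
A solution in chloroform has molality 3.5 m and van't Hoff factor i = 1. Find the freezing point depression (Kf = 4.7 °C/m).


ΔTf = Kf × m × i
= 4.7 × 3.5 × 1
= 16.45 °C

16.45 °C


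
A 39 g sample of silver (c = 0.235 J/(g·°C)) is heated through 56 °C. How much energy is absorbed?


q = mcΔT = 39 × 0.235 × 56
= 513.24 J

513.24 J


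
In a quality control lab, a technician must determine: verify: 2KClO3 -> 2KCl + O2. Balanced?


Equation: 2KClO3 -> 2KCl + O2
Check atoms: Cl: 2=2, K: 2=2, O: 6≠2
Not balanced

No, not balanced


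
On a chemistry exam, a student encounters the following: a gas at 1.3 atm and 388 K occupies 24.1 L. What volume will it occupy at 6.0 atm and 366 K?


P1V1/T1 = P2V2/T2
V2 = P1V1T2/(T1P2)
= 1.3×24.1×366/(388×6.0)
= 4.926 L

4.926 L


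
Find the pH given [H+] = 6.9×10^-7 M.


pH = -log10([H+]) = -log10(6.9×10^-7)
= 7 - log10(6.9)
= 7 - 0.84
= 6.16

6.16


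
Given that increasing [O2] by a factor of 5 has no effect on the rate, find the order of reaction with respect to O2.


rate ∝ [O2]^n
rate ∝ [O2]^0
Order in O2: 0

0


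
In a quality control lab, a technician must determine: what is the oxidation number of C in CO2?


x + 2(-2) = 0, so x = +4
Oxidation number: +4

+4


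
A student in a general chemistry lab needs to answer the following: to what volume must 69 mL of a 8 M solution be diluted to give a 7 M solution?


C1V1 = C2V2
8 × 69 = 7 × V2
V2 = 552/7 = 78.86 mL

78.86 mL


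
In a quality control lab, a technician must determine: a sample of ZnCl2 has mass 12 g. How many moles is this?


M(ZnCl2) = 136.28 g/mol
n = mass/M = 12/136.28 = 0.0881 mol

0.0881 mol


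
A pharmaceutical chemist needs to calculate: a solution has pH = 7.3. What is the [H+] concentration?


[H+] = 10^(-pH) = 10^(-7.3)
= 5.01×10^-8 M

5.01×10^-8 M


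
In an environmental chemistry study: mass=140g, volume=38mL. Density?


ρ = mass/volume
= 140/38
= 3.684 g/mL

3.684 g/mL


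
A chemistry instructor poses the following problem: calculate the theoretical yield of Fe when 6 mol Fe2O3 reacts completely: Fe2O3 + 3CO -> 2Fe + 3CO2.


Mole ratio Fe:Fe2O3 = 2:1
n(Fe) = 6 × 2/1 = 12.000 mol
mass = 12.000 × 55.85 = 670.2 g

670.2 g


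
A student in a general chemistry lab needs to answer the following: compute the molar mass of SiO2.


M(SiO2) = 1×28.09 + 2×16.0
= 28.09 + 32.0
= 60.09 g/mol

60.09 g/mol


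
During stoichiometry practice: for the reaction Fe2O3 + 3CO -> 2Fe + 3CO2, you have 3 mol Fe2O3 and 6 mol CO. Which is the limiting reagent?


Mole ratio available / coefficient:
  Fe2O3: 3/1 = 3.000
  CO: 6/3 = 2.000
Smaller ratio is limiting.

CO


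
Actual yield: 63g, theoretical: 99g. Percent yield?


% yield = actual/theoretical × 100
= 63/99 × 100
= 63.64%

63.64%


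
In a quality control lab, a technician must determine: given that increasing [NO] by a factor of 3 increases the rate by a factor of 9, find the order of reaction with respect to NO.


rate ∝ [NO]^n
3^n = 9 → n = 2
Order in NO: 2

2


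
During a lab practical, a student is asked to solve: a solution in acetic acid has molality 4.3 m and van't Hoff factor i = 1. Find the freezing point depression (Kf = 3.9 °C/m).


ΔTf = Kf × m × i
= 3.9 × 4.3 × 1
= 16.77 °C

16.77 °C


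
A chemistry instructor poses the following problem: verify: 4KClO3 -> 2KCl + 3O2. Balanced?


Equation: 4KClO3 -> 2KCl + 3O2
Check atoms: Cl: 4≠2, K: 4≠2, O: 12≠6
Not balanced

No, not balanced


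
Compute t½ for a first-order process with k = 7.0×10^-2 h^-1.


t½ = ln2/k = 0.693147/(7.0×10^-2 h^-1)
= 9.902 h

9.902 h


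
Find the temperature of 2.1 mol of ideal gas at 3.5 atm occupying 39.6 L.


PV = nRT  (R = 0.08206 L·atm/(mol·K))
T = PV/(nR) = 3.5×39.6/(2.1×0.08206)
= 138.60/0.172326
= 804.29 K

804.29 K


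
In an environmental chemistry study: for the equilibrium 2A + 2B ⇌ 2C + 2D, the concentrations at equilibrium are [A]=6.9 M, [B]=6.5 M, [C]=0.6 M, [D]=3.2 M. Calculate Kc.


Kc = [C]^2[D]^2/([A]^2[B]^2)
= (0.6^2 × 3.2^2)/(6.9^2 × 6.5^2)
= 3.6864/2011.5225
= 0.001833

0.001833


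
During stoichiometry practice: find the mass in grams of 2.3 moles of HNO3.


M(HNO3) = 63.02 g/mol
mass = n × M = 2.3 × 63.02 = 144.95 g

144.95 g


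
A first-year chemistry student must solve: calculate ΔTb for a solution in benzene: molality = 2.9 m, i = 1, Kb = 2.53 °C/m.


ΔTb = Kb × m × i
= 2.53 × 2.9 × 1
= 7.337 °C

7.337 °C


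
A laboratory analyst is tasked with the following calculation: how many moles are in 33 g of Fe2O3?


M(Fe2O3) = 159.7 g/mol
n = mass/M = 33/159.7 = 0.2066 mol

0.2066 mol


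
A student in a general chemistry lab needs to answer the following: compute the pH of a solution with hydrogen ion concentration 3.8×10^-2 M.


pH = -log10([H+]) = -log10(3.8×10^-2)
= 2 - log10(3.8)
= 2 - 0.58
= 1.42

1.42


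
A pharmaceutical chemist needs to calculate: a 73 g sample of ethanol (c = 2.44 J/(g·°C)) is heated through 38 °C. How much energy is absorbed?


q = mcΔT = 73 × 2.44 × 38
= 6768.56 J

6768.56 J


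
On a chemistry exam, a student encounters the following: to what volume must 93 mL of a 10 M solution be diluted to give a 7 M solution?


C1V1 = C2V2
10 × 93 = 7 × V2
V2 = 930/7 = 132.86 mL

132.86 mL


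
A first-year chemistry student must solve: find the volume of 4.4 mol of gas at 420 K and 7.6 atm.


PV = nRT  (R = 0.08206 L·atm/(mol·K))
V = nRT/P = 4.4×0.08206×420/7.6
= 19.954 L

19.954 L


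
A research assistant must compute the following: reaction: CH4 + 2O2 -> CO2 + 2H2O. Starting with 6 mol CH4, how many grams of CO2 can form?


Mole ratio CO2:CH4 = 1:1
n(CO2) = 6 × 1/1 = 6.000 mol
mass = 6.000 × 44.01 = 264.06 g

264.06 g


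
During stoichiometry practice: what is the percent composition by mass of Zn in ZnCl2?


M(ZnCl2) = 1×65.38 + 2×35.45 = 136.28 g/mol
Mass of Zn = 1 × 65.38 = 65.38 g/mol
% Zn = 65.38/136.28 × 100 = 47.97%

47.97%


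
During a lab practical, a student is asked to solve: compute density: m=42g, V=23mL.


ρ = mass/volume
= 42/23
= 1.826 g/mL

1.826 g/mL


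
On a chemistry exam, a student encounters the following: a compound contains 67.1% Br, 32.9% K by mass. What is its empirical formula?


Assume 100 g sample. Moles of each element:
  Br: 67.1/79.9 = 0.84 mol
  K: 32.9/39.1 = 0.841 mol
Divide by smallest (0.84):
  Br: 0.84/0.84 = 1.0
  K: 0.841/0.84 = 1.0
Empirical formula: KBr

KBr


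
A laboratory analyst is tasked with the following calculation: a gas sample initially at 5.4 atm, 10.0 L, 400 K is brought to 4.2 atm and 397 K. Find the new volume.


P1V1/T1 = P2V2/T2
V2 = P1V1T2/(T1P2)
= 5.4×10.0×397/(400×4.2)
= 12.761 L

12.761 L


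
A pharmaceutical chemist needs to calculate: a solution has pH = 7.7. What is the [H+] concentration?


[H+] = 10^(-pH) = 10^(-7.7)
= 2.0×10^-8 M

2.0×10^-8 M


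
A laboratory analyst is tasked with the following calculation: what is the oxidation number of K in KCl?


Group 1 metal: +1
Oxidation number: +1

+1


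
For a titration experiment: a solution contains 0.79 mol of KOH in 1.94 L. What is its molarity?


M = n/V = 0.79/1.94 = 0.407 mol/L

0.407 M


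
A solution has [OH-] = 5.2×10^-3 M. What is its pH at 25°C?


pOH = -log10([OH-]) = -log10(5.2×10^-3)
= 3 - log10(5.2) = 2.28
pH = 14 - pOH = 14 - 2.28 = 11.72

11.72


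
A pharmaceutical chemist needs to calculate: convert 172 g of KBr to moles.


M(KBr) = 119.0 g/mol
n = mass/M = 172/119.0 = 1.4454 mol

1.4454 mol


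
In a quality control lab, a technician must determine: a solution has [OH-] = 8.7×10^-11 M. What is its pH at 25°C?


pOH = -log10([OH-]) = -log10(8.7×10^-11)
= 11 - log10(8.7) = 10.06
pH = 14 - pOH = 14 - 10.06 = 3.94

3.94


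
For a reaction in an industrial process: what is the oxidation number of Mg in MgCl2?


Group 2 metal: +2
Oxidation number: +2

+2


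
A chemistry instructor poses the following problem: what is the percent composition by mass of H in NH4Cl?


M(NH4Cl) = 1×14.01 + 4×1.008 + 1×35.45 = 53.492 g/mol
Mass of H = 4 × 1.008 = 4.032 g/mol
% H = 4.032/53.492 × 100 = 7.54%

7.54%


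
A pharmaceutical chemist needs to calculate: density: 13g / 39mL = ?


ρ = mass/volume
= 13/39
= 0.333 g/mL

0.333 g/mL


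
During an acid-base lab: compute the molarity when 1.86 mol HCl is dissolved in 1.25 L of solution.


M = n/V = 1.86/1.25 = 1.488 mol/L

1.488 M


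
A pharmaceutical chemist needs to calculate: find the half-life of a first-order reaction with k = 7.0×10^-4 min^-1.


t½ = ln2/k = 0.693147/(7.0×10^-4 min^-1)
= 990.2 min

990.2 min


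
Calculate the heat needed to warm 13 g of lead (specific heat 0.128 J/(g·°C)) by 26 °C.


q = mcΔT = 13 × 0.128 × 26
= 43.26 J

43.26 J


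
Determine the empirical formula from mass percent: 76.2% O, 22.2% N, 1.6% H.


Assume 100 g sample. Moles of each element:
  O: 76.2/16.0 = 4.763 mol
  N: 22.2/14.01 = 1.585 mol
  H: 1.6/1.008 = 1.587 mol
Divide by smallest (1.585):
  O: 4.763/1.585 = 3.01
  N: 1.585/1.585 = 1.0
  H: 1.587/1.585 = 1.0
Empirical formula: HNO3

HNO3


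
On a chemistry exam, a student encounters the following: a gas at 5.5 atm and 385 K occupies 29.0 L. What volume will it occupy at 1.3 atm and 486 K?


P1V1/T1 = P2V2/T2
V2 = P1V1T2/(T1P2)
= 5.5×29.0×486/(385×1.3)
= 154.879 L

154.879 L


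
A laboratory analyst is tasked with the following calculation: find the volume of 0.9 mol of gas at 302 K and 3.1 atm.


PV = nRT  (R = 0.08206 L·atm/(mol·K))
V = nRT/P = 0.9×0.08206×302/3.1
= 7.195 L

7.195 L


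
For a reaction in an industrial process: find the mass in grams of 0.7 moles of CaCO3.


M(CaCO3) = 100.09 g/mol
mass = n × M = 0.7 × 100.09 = 70.06 g

70.06 g


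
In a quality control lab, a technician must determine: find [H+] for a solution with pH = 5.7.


[H+] = 10^(-pH) = 10^(-5.7)
= 2.0×10^-6 M

2.0×10^-6 M


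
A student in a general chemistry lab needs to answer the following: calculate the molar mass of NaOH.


M(NaOH) = 1×22.99 + 1×16.0 + 1×1.008
= 22.99 + 16.0 + 1.01
= 40.0 g/mol

40.0 g/mol


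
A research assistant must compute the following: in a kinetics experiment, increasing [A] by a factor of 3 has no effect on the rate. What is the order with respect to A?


rate ∝ [A]^n
rate ∝ [A]^0
Order in A: 0

0


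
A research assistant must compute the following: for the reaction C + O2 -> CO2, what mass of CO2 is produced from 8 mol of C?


Mole ratio CO2:C = 1:1
n(CO2) = 8 × 1/1 = 8.000 mol
mass = 8.000 × 44.01 = 352.08 g

352.08 g


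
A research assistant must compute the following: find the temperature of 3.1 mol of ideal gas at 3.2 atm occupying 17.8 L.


PV = nRT  (R = 0.08206 L·atm/(mol·K))
T = PV/(nR) = 3.2×17.8/(3.1×0.08206)
= 56.96/0.254386
= 223.91 K

223.91 K


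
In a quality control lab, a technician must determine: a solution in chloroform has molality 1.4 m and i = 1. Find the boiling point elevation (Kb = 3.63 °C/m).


ΔTb = Kb × m × i
= 3.63 × 1.4 × 1
= 5.082 °C

5.082 °C


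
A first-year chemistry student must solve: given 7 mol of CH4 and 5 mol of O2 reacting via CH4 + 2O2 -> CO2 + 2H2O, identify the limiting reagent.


Mole ratio available / coefficient:
  CH4: 7/1 = 7.000
  O2: 5/2 = 2.500
Smaller ratio is limiting.

O2


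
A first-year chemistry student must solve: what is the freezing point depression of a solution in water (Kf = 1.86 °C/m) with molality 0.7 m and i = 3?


ΔTf = Kf × m × i
= 1.86 × 0.7 × 3
= 3.906 °C

3.906 °C


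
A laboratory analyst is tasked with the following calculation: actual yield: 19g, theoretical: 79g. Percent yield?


% yield = actual/theoretical × 100
= 19/79 × 100
= 24.05%

24.05%


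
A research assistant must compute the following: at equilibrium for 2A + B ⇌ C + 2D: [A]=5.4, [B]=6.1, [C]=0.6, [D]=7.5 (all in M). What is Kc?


Kc = [C][D]^2/([A]^2[B])
= (0.6^1 × 7.5^2)/(5.4^2 × 6.1^1)
= 33.75/177.876
= 0.1897

0.1897


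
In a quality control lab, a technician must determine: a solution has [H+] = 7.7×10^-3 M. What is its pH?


pH = -log10([H+]) = -log10(7.7×10^-3)
= 3 - log10(7.7)
= 3 - 0.89
= 2.11

2.11


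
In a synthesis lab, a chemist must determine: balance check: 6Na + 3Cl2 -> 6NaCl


Equation: 6Na + 3Cl2 -> 6NaCl
Check atoms: Cl: 6=6, Na: 6=6
Balanced

Yes, balanced


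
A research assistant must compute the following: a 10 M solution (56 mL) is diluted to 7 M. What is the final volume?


C1V1 = C2V2
10 × 56 = 7 × V2
V2 = 560/7 = 80.0 mL

80.0 mL


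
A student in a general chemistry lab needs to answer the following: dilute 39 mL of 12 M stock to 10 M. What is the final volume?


C1V1 = C2V2
12 × 39 = 10 × V2
V2 = 468/10 = 46.8 mL

46.8 mL


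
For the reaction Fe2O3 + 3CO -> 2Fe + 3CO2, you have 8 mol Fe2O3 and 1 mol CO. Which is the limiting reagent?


Mole ratio available / coefficient:
  Fe2O3: 8/1 = 8.000
  CO: 1/3 = 0.333
Smaller ratio is limiting.

CO


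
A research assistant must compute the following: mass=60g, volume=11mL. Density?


ρ = mass/volume
= 60/11
= 5.455 g/mL

5.455 g/mL


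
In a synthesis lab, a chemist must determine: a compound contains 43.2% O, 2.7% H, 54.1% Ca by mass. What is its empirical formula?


Assume 100 g sample. Moles of each element:
  O: 43.2/16.0 = 2.7 mol
  H: 2.7/1.008 = 2.679 mol
  Ca: 54.1/40.08 = 1.35 mol
Divide by smallest (1.35):
  O: 2.7/1.35 = 2.0
  H: 2.679/1.35 = 1.98
  Ca: 1.35/1.35 = 1.0
Empirical formula: CaO2H2

CaO2H2


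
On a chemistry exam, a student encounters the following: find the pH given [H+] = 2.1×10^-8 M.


pH = -log10([H+]) = -log10(2.1×10^-8)
= 8 - log10(2.1)
= 8 - 0.32
= 7.68

7.68


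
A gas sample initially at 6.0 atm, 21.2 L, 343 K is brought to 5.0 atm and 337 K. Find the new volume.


P1V1/T1 = P2V2/T2
V2 = P1V1T2/(T1P2)
= 6.0×21.2×337/(343×5.0)
= 24.995 L

24.995 L


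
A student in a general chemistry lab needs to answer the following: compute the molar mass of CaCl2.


M(CaCl2) = 1×40.08 + 2×35.45
= 40.08 + 70.9
= 110.98 g/mol

110.98 g/mol


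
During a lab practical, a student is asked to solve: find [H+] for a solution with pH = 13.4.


[H+] = 10^(-pH) = 10^(-13.4)
= 3.98×10^-14 M

3.98×10^-14 M


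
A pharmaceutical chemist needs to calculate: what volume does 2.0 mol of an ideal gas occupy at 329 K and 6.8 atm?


PV = nRT  (R = 0.08206 L·atm/(mol·K))
V = nRT/P = 2.0×0.08206×329/6.8
= 7.941 L

7.941 L


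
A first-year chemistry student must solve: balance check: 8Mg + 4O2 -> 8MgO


Equation: 8Mg + 4O2 -> 8MgO
Check atoms: Mg: 8=8, O: 8=8
Balanced

Yes, balanced


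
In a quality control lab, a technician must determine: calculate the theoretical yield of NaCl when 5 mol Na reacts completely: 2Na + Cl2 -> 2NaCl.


Mole ratio NaCl:Na = 2:2
n(NaCl) = 5 × 2/2 = 5.000 mol
mass = 5.000 × 58.44 = 292.2 g

292.2 g


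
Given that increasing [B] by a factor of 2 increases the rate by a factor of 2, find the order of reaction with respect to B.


rate ∝ [B]^n
2^n = 2 → n = 1
Order in B: 1

1


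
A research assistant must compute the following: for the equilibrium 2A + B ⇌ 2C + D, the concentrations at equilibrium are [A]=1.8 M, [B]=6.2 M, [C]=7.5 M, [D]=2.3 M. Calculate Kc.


Kc = [C]^2[D]/([A]^2[B])
= (7.5^2 × 2.3^1)/(1.8^2 × 6.2^1)
= 129.375/20.088
= 6.440

6.440


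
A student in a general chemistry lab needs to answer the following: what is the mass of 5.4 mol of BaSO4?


M(BaSO4) = 233.4 g/mol
mass = n × M = 5.4 × 233.4 = 1260.36 g

1260.36 g


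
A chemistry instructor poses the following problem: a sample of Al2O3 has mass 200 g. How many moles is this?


M(Al2O3) = 101.96 g/mol
n = mass/M = 200/101.96 = 1.9616 mol

1.9616 mol


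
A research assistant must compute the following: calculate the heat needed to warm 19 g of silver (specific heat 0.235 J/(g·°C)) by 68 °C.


q = mcΔT = 19 × 0.235 × 68
= 303.62 J

303.62 J
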